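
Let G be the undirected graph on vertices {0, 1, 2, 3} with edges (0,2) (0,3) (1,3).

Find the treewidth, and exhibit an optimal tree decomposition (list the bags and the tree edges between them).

The largest bag has 2 vertices, giving width 1; this decomposition certifies tw(G) ≤ 1. G has an edge, so its treewidth is at least 1. Combining the bounds, tw(G) = 1.

Treewidth 1.
Bags: B1 = {1, 3}  B2 = {0, 3}  B3 = {0, 2}
Tree: B1–B2, B2–B3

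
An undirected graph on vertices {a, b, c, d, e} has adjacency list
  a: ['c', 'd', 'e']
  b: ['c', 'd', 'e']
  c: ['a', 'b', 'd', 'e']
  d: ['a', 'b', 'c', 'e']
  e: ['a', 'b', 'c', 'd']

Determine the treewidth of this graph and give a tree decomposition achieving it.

The largest bag has 4 vertices, giving width 3; this decomposition certifies tw(G) ≤ 3. On the other hand G contains the 4-clique {a, c, d, e}. A clique must lie in a single bag of any decomposition, so no decomposition can have width below 3. The upper and lower bounds meet at 3, so that is the treewidth.

Treewidth 3.
One optimal decomposition is:
Bags: B1 = {a, c, d, e}  B2 = {b, c, d, e}
Tree: B1–B2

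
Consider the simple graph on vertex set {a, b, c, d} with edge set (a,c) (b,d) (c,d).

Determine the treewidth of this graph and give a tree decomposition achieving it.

Treewidth 1.
Bags: B1 = {a, c}  B2 = {c, d}  B3 = {b, d}
Tree: B1–B2, B2–B3

Each bag holds 2 vertices, so the decomposition has width 1, which upper-bounds the treewidth. Since G has at least one edge (e.g. a–c), it is not an edgeless graph, so tw(G) ≥ 1. Therefore the treewidth is 1.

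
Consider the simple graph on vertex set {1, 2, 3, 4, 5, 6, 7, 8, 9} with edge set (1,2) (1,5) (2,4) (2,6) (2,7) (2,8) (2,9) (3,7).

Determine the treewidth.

1

A width-1 tree decomposition is:
Bags: B1 = {2, 7}  B2 = {2, 4}  B3 = {1, 2}  B4 = {1, 5}  B5 = {2, 9}  B6 = {3, 7}  B7 = {2, 8}  B8 = {2, 6}
Tree: B1–B2, B2–B3, B3–B4, B3–B5, B1–B6, B3–B7, B7–B8
Every bag has size at most 2, so the width is 2 − 1 = 1 and tw(G) ≤ 1. Any graph with an edge has treewidth ≥ 1, and G has the edge 2–7. Combining the bounds, tw(G) = 1.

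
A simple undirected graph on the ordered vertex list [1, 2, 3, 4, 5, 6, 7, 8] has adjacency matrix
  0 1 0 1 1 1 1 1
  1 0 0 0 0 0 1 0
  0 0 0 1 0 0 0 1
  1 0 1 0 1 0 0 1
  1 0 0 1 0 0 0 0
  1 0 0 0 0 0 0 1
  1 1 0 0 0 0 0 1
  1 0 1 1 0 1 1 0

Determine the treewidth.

2

A width-2 tree decomposition is:
Bags: B1 = {1, 4, 8}  B2 = {1, 6, 8}  B3 = {1, 7, 8}  B4 = {3, 4, 8}  B5 = {1, 4, 5}  B6 = {1, 2, 7}
Tree: B1–B2, B1–B3, B1–B4, B1–B5, B3–B6
The largest bag has 3 vertices, giving width 2; this decomposition certifies tw(G) ≤ 2. For the lower bound, the 3 vertices {1, 4, 8} are pairwise adjacent, and any tree decomposition puts a clique entirely inside one bag — forcing width ≥ 2. Hence tw(G) = 2 exactly.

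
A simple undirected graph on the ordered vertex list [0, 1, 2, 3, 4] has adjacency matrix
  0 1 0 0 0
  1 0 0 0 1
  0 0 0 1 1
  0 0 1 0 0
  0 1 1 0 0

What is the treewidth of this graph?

A width-1 tree decomposition is:
Bags: B1 = {2, 4}  B2 = {1, 4}  B3 = {2, 3}  B4 = {0, 1}
Tree: B1–B2, B1–B3, B2–B4
Every bag has size at most 2, so the width is 2 − 1 = 1 and tw(G) ≤ 1. G has an edge, so its treewidth is at least 1. Hence tw(G) = 1 exactly.

1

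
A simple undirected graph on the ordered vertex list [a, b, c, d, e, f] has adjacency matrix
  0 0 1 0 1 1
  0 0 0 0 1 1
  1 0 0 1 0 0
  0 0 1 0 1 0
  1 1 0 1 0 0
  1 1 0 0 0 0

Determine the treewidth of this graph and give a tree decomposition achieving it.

Each bag holds 3 vertices, so the decomposition has width 2, which upper-bounds the treewidth. For the lower bound, G contains the cycle f–b–e–a–f, so G is not a forest; only forests have treewidth ≤ 1, hence tw(G) ≥ 2. The upper and lower bounds meet at 2, so that is the treewidth.

Treewidth 2.
Bags: B1 = {a, b, f}  B2 = {a, b, e}  B3 = {a, c, e}  B4 = {c, d, e}
Tree: B1–B2, B2–B3, B3–B4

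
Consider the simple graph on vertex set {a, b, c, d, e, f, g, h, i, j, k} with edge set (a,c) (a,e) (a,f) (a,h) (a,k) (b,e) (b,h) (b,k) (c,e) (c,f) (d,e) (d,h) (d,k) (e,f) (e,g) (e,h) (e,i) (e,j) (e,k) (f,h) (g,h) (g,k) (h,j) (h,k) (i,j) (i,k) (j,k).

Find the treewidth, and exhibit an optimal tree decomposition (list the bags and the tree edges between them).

Treewidth 3.
One optimal decomposition is:
Bags: B1 = {a, e, h, k}  B2 = {e, h, j, k}  B3 = {e, g, h, k}  B4 = {a, e, f, h}  B5 = {e, i, j, k}  B6 = {a, c, e, f}  B7 = {d, e, h, k}  B8 = {b, e, h, k}
Tree: B1–B2, B1–B3, B1–B4, B2–B5, B4–B6, B1–B7, B2–B8

Every bag has size at most 4, so the width is 4 − 1 = 3 and tw(G) ≤ 3. On the other hand G contains the 4-clique {a, e, f, h}. A clique must lie in a single bag of any decomposition, so no decomposition can have width below 3. Hence tw(G) = 3 exactly.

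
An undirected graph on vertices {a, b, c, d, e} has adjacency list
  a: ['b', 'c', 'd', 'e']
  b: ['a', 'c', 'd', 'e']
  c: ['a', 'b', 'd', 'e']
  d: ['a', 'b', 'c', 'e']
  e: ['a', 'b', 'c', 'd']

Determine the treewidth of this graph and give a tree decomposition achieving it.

With just one bag of size 5, the width is 5 − 1 = 4, so tw(G) ≤ 4. On the other hand G contains the 5-clique {a, b, c, d, e}. A clique must lie in a single bag of any decomposition, so no decomposition can have width below 4. The upper and lower bounds meet at 4, so that is the treewidth.

Treewidth 4.
One such decomposition:
Bags: B1 = {a, b, c, d, e}
Tree: (single bag)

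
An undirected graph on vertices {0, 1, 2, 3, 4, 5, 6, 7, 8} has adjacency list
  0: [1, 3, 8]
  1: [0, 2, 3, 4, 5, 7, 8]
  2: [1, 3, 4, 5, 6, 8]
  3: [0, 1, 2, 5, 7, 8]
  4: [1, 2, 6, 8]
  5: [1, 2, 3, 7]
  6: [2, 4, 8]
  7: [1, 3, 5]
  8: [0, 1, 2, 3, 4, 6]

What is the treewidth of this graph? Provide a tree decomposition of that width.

Treewidth 3.
One optimal decomposition is:
Bags: B1 = {1, 2, 3, 5}  B2 = {1, 3, 5, 7}  B3 = {1, 2, 3, 8}  B4 = {1, 2, 4, 8}  B5 = {0, 1, 3, 8}  B6 = {2, 4, 6, 8}
Tree: B1–B2, B1–B3, B3–B4, B3–B5, B4–B6

The largest bag has 4 vertices, giving width 3; this decomposition certifies tw(G) ≤ 3. For the lower bound, the 4 vertices {0, 1, 3, 8} are pairwise adjacent, and any tree decomposition puts a clique entirely inside one bag — forcing width ≥ 3. Therefore the treewidth is 3.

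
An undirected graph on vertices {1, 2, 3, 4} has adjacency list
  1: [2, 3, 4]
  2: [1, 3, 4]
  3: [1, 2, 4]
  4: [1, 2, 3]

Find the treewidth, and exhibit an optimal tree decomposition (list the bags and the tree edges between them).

Treewidth 3.
Bags: B1 = {1, 2, 3, 4}
Tree: (single bag)

A single bag containing all 4 vertices is trivially a valid decomposition of width 3. On the other hand G contains the 4-clique {1, 2, 3, 4}. A clique must lie in a single bag of any decomposition, so no decomposition can have width below 3. Therefore the treewidth is 3.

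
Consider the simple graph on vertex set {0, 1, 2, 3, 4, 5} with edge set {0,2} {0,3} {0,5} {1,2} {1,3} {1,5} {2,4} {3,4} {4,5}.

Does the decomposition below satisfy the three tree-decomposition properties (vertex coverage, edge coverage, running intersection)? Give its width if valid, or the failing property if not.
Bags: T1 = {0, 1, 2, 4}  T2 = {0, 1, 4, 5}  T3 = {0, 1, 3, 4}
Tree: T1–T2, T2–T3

Yes; width 3.

Checking the three conditions: (i) the bags cover all of {0, 1, 2, 3, 4, 5}; (ii) for each edge, some bag contains both endpoints; (iii) the bags containing any fixed vertex form a subtree. All hold, so the decomposition is valid with width 4 − 1 = 3.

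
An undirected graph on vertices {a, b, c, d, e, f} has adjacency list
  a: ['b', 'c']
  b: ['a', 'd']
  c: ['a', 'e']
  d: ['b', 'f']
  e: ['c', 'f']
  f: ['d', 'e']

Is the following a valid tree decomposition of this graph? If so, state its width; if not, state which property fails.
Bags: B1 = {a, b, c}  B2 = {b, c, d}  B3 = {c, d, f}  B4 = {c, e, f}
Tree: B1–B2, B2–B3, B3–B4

Vertex coverage: the bags together contain {a, b, c, d, e, f}, the full vertex set. Edge coverage: each edge of G has both endpoints in at least one bag. Running intersection: for every vertex, the bags containing it form a connected subtree. All three properties hold, so this is a valid tree decomposition of width max|bag| − 1 = 2, and hence tw(G) ≤ 2.

Yes; width 2.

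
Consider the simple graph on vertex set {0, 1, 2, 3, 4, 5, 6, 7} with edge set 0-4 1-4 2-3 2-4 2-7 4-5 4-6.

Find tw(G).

A width-1 tree decomposition is:
Bags: B1 = {2, 4}  B2 = {4, 6}  B3 = {2, 3}  B4 = {1, 4}  B5 = {4, 5}  B6 = {0, 4}  B7 = {2, 7}
Tree: B1–B2, B1–B3, B1–B4, B1–B5, B4–B6, B1–B7
Each bag holds 2 vertices, so the decomposition has width 1, which upper-bounds the treewidth. Any graph with an edge has treewidth ≥ 1, and G has the edge 2–4. Therefore the treewidth is 1.

1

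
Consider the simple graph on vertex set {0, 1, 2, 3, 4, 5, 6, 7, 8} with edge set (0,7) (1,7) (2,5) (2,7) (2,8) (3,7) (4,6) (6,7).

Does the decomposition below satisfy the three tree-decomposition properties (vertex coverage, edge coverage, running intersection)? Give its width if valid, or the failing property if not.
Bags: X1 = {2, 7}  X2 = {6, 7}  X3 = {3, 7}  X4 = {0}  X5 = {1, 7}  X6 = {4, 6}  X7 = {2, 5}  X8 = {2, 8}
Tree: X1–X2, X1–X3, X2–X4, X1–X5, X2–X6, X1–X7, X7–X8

No — edge (7,0) lies in no bag.

A tree decomposition must satisfy three properties: every vertex lies in some bag; for every edge, both endpoints lie together in some bag; and for every vertex, the bags containing it form a connected subtree. Here edge (7,0) lies in no bag, so the decomposition is invalid.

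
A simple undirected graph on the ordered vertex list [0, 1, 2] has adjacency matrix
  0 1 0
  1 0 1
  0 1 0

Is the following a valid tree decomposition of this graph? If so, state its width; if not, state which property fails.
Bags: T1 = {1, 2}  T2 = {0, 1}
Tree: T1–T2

Checking the three conditions: (i) the bags cover all of {0, 1, 2}; (ii) for each edge, some bag contains both endpoints; (iii) the bags containing any fixed vertex form a subtree. All hold, so the decomposition is valid with width 2 − 1 = 1.

Yes; width 1.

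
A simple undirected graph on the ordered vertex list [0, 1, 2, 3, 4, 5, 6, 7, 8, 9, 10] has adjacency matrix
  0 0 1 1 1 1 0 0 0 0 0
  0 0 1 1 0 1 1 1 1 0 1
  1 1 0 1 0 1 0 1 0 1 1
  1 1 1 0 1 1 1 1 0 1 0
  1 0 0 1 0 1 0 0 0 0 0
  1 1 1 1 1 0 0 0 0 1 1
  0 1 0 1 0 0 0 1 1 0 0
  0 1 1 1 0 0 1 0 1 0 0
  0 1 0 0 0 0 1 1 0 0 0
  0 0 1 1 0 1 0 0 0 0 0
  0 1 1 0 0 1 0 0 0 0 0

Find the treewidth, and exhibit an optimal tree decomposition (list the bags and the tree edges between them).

Each bag holds 4 vertices, so the decomposition has width 3, which upper-bounds the treewidth. Conversely, {1, 6, 7, 8} is a clique of size 4, and the vertices of any clique must share a bag in every tree decomposition; so some bag has ≥ 4 vertices and tw(G) ≥ 3. The upper and lower bounds meet at 3, so that is the treewidth.

Treewidth 3.
Bags: B1 = {2, 3, 5, 9}  B2 = {1, 2, 3, 5}  B3 = {1, 2, 3, 7}  B4 = {1, 3, 6, 7}  B5 = {1, 2, 5, 10}  B6 = {0, 2, 3, 5}  B7 = {0, 3, 4, 5}  B8 = {1, 6, 7, 8}
Tree: B1–B2, B2–B3, B3–B4, B2–B5, B2–B6, B6–B7, B4–B8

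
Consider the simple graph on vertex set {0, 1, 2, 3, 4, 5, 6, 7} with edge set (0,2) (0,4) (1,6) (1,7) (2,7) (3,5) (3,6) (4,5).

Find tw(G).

2

A width-2 tree decomposition is:
Bags: B1 = {1, 2, 7}  B2 = {0, 1, 2}  B3 = {0, 1, 4}  B4 = {1, 4, 5}  B5 = {1, 3, 5}  B6 = {1, 3, 6}
Tree: B1–B2, B2–B3, B3–B4, B4–B5, B5–B6
Every bag has size at most 3, so the width is 3 − 1 = 2 and tw(G) ≤ 2. Since 1–7–2–0–4–5–3–6–1 is a cycle in G, G is not acyclic. Forests are exactly the graphs of treewidth ≤ 1, so tw(G) ≥ 2. Combining the bounds, tw(G) = 2.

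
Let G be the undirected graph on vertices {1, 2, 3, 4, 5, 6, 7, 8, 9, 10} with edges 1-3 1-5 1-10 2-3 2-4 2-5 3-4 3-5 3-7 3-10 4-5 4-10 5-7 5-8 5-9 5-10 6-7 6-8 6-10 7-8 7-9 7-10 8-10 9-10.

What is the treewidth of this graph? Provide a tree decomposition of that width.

Treewidth 3.
Bags: B1 = {3, 5, 7, 10}  B2 = {1, 3, 5, 10}  B3 = {5, 7, 8, 10}  B4 = {3, 4, 5, 10}  B5 = {5, 7, 9, 10}  B6 = {2, 3, 4, 5}  B7 = {6, 7, 8, 10}
Tree: B1–B2, B1–B3, B1–B4, B1–B5, B4–B6, B3–B7

Every bag has size at most 4, so the width is 4 − 1 = 3 and tw(G) ≤ 3. Conversely, {2, 3, 4, 5} is a clique of size 4, and the vertices of any clique must share a bag in every tree decomposition; so some bag has ≥ 4 vertices and tw(G) ≥ 3. The upper and lower bounds meet at 3, so that is the treewidth.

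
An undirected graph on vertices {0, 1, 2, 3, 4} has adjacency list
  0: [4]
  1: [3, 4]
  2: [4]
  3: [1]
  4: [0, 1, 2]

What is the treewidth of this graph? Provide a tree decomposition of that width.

Treewidth 1.
One optimal decomposition is:
Bags: B1 = {2, 4}  B2 = {1, 4}  B3 = {0, 4}  B4 = {1, 3}
Tree: B1–B2, B1–B3, B2–B4

Every bag has size at most 2, so the width is 2 − 1 = 1 and tw(G) ≤ 1. G has an edge, so its treewidth is at least 1. Hence tw(G) = 1 exactly.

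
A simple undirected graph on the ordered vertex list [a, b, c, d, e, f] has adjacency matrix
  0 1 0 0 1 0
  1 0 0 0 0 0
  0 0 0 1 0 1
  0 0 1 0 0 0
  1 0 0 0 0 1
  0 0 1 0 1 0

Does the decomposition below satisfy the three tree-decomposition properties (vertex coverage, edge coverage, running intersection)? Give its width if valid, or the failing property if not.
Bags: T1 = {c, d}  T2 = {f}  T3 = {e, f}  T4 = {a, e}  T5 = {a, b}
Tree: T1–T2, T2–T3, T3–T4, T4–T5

A tree decomposition must satisfy three properties: every vertex lies in some bag; for every edge, both endpoints lie together in some bag; and for every vertex, the bags containing it form a connected subtree. Here edge (c,f) lies in no bag, so the decomposition is invalid.

No — edge (c,f) lies in no bag.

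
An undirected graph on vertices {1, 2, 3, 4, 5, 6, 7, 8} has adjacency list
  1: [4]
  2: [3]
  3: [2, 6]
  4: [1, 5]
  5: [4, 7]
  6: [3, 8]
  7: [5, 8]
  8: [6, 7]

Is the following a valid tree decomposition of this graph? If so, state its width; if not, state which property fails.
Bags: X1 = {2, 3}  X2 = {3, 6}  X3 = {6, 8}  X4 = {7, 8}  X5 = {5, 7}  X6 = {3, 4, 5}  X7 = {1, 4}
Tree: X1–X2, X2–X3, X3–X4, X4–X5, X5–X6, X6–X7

A tree decomposition must satisfy three properties: every vertex lies in some bag; for every edge, both endpoints lie together in some bag; and for every vertex, the bags containing it form a connected subtree. Here bags containing vertex 3 are not connected in the tree, so the decomposition is invalid.

No — bags containing vertex 3 are not connected in the tree.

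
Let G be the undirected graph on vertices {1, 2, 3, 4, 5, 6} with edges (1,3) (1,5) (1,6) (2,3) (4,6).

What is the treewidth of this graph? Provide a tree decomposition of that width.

Each bag holds 2 vertices, so the decomposition has width 1, which upper-bounds the treewidth. Any graph with an edge has treewidth ≥ 1, and G has the edge 1–3. Combining the bounds, tw(G) = 1.

Treewidth 1.
Bags: B1 = {1, 3}  B2 = {1, 6}  B3 = {1, 5}  B4 = {4, 6}  B5 = {2, 3}
Tree: B1–B2, B1–B3, B2–B4, B1–B5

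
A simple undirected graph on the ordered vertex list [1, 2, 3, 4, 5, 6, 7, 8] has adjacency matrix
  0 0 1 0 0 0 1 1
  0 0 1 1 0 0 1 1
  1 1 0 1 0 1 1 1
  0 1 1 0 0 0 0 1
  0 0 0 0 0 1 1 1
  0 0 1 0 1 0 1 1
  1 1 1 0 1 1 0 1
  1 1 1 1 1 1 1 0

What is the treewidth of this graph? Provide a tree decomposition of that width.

The largest bag has 4 vertices, giving width 3; this decomposition certifies tw(G) ≤ 3. On the other hand G contains the 4-clique {2, 3, 4, 8}. A clique must lie in a single bag of any decomposition, so no decomposition can have width below 3. Combining the bounds, tw(G) = 3.

Treewidth 3.
One optimal decomposition is:
Bags: B1 = {2, 3, 7, 8}  B2 = {3, 6, 7, 8}  B3 = {5, 6, 7, 8}  B4 = {1, 3, 7, 8}  B5 = {2, 3, 4, 8}
Tree: B1–B2, B2–B3, B2–B4, B1–B5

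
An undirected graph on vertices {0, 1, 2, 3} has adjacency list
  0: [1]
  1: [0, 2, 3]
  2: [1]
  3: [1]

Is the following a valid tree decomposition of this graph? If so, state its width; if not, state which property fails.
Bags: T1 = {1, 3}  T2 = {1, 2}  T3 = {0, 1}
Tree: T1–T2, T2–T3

Checking the three conditions: (i) the bags cover all of {0, 1, 2, 3}; (ii) for each edge, some bag contains both endpoints; (iii) the bags containing any fixed vertex form a subtree. All hold, so the decomposition is valid with width 2 − 1 = 1.

Yes; width 1.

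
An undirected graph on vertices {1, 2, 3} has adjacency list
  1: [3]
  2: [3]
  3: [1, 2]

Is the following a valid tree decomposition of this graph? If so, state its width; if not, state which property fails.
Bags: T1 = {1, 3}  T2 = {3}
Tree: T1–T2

No — vertex 2 appears in no bag.

A tree decomposition must satisfy three properties: every vertex lies in some bag; for every edge, both endpoints lie together in some bag; and for every vertex, the bags containing it form a connected subtree. Here vertex 2 appears in no bag, so the decomposition is invalid.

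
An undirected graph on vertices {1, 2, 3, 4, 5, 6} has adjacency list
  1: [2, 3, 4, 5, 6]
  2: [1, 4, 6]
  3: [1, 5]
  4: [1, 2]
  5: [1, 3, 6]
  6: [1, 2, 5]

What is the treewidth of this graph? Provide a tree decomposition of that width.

Every bag has size at most 3, so the width is 3 − 1 = 2 and tw(G) ≤ 2. Conversely, {1, 2, 4} is a clique of size 3, and the vertices of any clique must share a bag in every tree decomposition; so some bag has ≥ 3 vertices and tw(G) ≥ 2. Therefore the treewidth is 2.

Treewidth 2.
One optimal decomposition is:
Bags: B1 = {1, 2, 4}  B2 = {1, 2, 6}  B3 = {1, 5, 6}  B4 = {1, 3, 5}
Tree: B1–B2, B2–B3, B3–B4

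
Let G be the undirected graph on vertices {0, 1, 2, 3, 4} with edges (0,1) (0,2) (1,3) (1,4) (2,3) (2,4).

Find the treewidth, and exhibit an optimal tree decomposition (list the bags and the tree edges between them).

Treewidth 2.
One optimal decomposition is:
Bags: B1 = {1, 2, 4}  B2 = {1, 2, 3}  B3 = {0, 1, 2}
Tree: B1–B2, B2–B3

Each bag holds 3 vertices, so the decomposition has width 2, which upper-bounds the treewidth. Since 4–2–3–1–4 is a cycle in G, G is not acyclic. Forests are exactly the graphs of treewidth ≤ 1, so tw(G) ≥ 2. Hence tw(G) = 2 exactly.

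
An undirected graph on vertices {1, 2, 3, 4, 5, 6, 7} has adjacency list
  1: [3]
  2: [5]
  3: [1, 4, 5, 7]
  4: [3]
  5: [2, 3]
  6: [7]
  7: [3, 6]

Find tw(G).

1

A width-1 tree decomposition is:
Bags: B1 = {3, 7}  B2 = {3, 4}  B3 = {3, 5}  B4 = {2, 5}  B5 = {6, 7}  B6 = {1, 3}
Tree: B1–B2, B2–B3, B3–B4, B1–B5, B1–B6
Every bag has size at most 2, so the width is 2 − 1 = 1 and tw(G) ≤ 1. G has an edge, so its treewidth is at least 1. Combining the bounds, tw(G) = 1.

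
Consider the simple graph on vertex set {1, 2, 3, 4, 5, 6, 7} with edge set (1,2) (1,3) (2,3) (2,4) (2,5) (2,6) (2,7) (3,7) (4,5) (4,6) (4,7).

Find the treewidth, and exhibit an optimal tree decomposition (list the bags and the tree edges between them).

Every bag has size at most 3, so the width is 3 − 1 = 2 and tw(G) ≤ 2. On the other hand G contains the 3-clique {1, 2, 3}. A clique must lie in a single bag of any decomposition, so no decomposition can have width below 2. Hence tw(G) = 2 exactly.

Treewidth 2.
One optimal decomposition is:
Bags: B1 = {2, 3, 7}  B2 = {2, 4, 7}  B3 = {2, 4, 5}  B4 = {2, 4, 6}  B5 = {1, 2, 3}
Tree: B1–B2, B2–B3, B3–B4, B1–B5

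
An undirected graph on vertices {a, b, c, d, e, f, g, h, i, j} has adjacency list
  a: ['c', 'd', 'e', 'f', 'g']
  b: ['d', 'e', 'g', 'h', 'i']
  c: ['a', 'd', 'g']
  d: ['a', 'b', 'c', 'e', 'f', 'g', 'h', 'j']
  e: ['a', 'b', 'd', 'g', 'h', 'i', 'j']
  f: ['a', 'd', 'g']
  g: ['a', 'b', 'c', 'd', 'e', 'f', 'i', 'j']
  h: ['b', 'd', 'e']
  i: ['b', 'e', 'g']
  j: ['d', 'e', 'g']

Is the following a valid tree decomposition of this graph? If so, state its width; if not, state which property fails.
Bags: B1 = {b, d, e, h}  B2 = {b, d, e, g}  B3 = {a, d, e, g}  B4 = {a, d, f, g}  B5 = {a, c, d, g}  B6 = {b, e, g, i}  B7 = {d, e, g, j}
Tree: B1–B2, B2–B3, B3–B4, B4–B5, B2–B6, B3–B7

Yes; width 3.

Checking the three conditions: (i) the bags cover all of {a, b, c, d, e, f, g, h, i, j}; (ii) for each edge, some bag contains both endpoints; (iii) the bags containing any fixed vertex form a subtree. All hold, so the decomposition is valid with width 4 − 1 = 3.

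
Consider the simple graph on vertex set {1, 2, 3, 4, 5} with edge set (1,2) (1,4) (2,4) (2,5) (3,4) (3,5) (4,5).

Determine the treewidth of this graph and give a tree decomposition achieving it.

Every bag has size at most 3, so the width is 3 − 1 = 2 and tw(G) ≤ 2. For the lower bound, the 3 vertices {1, 2, 4} are pairwise adjacent, and any tree decomposition puts a clique entirely inside one bag — forcing width ≥ 2. The upper and lower bounds meet at 2, so that is the treewidth.

Treewidth 2.
One such decomposition:
Bags: B1 = {1, 2, 4}  B2 = {2, 4, 5}  B3 = {3, 4, 5}
Tree: B1–B2, B2–B3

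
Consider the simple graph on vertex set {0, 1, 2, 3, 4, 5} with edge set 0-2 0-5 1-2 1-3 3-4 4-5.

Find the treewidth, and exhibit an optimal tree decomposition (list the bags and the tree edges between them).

Treewidth 2.
Bags: B1 = {0, 1, 2}  B2 = {0, 1, 3}  B3 = {0, 3, 4}  B4 = {0, 4, 5}
Tree: B1–B2, B2–B3, B3–B4

Every bag has size at most 3, so the width is 3 − 1 = 2 and tw(G) ≤ 2. The edges 0–2–1–3–4–5–0 form a cycle, so G is not a tree and its treewidth is at least 2. The upper and lower bounds meet at 2, so that is the treewidth.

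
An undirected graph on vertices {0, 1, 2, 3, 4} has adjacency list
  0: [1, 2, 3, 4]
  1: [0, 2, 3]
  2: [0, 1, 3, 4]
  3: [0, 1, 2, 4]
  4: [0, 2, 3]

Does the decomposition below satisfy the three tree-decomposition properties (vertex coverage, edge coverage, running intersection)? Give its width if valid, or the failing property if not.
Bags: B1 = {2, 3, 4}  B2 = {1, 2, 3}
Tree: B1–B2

No — vertex 0 appears in no bag.

A tree decomposition must satisfy three properties: every vertex lies in some bag; for every edge, both endpoints lie together in some bag; and for every vertex, the bags containing it form a connected subtree. Here vertex 0 appears in no bag, so the decomposition is invalid.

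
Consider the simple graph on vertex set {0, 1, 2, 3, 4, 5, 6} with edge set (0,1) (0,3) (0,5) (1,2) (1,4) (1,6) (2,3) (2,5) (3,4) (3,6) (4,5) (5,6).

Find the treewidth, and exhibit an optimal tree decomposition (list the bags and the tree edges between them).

Each bag holds 4 vertices, so the decomposition has width 3, which upper-bounds the treewidth. For the lower bound: the 4 vertex sets {3,4}, {0,1}, {5}, {6} are disjoint, each induces a connected subgraph, and every pair is joined by at least one edge of G. Contracting each set to a single vertex therefore yields K_{4} as a minor, and since treewidth is minor-monotone, tw(G) ≥ tw(K_{4}) = 3. Hence tw(G) = 3 exactly.

Treewidth 3.
One such decomposition:
Bags: B1 = {1, 3, 4, 5}  B2 = {0, 1, 3, 5}  B3 = {1, 3, 5, 6}  B4 = {1, 2, 3, 5}
Tree: B1–B2, B2–B3, B3–B4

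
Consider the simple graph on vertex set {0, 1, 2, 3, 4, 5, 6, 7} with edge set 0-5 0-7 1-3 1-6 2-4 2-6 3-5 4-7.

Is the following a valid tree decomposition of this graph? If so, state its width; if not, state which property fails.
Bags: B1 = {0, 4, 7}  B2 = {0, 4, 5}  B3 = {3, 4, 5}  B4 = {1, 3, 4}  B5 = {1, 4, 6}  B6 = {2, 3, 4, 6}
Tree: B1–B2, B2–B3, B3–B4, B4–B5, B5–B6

A tree decomposition must satisfy three properties: every vertex lies in some bag; for every edge, both endpoints lie together in some bag; and for every vertex, the bags containing it form a connected subtree. Here bags containing vertex 3 are not connected in the tree, so the decomposition is invalid.

No — bags containing vertex 3 are not connected in the tree.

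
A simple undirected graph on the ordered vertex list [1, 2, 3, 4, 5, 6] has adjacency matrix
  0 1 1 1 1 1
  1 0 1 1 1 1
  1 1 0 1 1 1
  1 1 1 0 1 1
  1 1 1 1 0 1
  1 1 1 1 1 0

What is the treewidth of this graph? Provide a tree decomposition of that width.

Treewidth 5.
Bags: B1 = {1, 2, 3, 4, 5, 6}
Tree: (single bag)

With just one bag of size 6, the width is 6 − 1 = 5, so tw(G) ≤ 5. For the lower bound, the 6 vertices {1, 2, 3, 4, 5, 6} are pairwise adjacent, and any tree decomposition puts a clique entirely inside one bag — forcing width ≥ 5. Therefore the treewidth is 5.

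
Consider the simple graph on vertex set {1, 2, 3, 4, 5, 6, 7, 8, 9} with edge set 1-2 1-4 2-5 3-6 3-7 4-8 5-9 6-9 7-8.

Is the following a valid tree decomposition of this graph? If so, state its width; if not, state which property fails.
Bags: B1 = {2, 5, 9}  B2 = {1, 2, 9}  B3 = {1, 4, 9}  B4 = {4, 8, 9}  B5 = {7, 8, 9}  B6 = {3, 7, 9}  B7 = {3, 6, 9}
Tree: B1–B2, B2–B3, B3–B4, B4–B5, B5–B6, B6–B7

Yes; width 2.

Checking the three conditions: (i) the bags cover all of {1, 2, 3, 4, 5, 6, 7, 8, 9}; (ii) for each edge, some bag contains both endpoints; (iii) the bags containing any fixed vertex form a subtree. All hold, so the decomposition is valid with width 3 − 1 = 2.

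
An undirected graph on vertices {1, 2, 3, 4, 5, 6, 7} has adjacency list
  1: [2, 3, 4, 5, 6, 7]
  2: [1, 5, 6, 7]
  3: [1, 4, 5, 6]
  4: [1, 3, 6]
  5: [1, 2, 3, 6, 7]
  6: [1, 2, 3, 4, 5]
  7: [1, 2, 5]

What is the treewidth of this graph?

A width-3 tree decomposition is:
Bags: B1 = {1, 2, 5, 6}  B2 = {1, 2, 5, 7}  B3 = {1, 3, 5, 6}  B4 = {1, 3, 4, 6}
Tree: B1–B2, B1–B3, B3–B4
Every bag has size at most 4, so the width is 4 − 1 = 3 and tw(G) ≤ 3. For the lower bound, the 4 vertices {1, 3, 4, 6} are pairwise adjacent, and any tree decomposition puts a clique entirely inside one bag — forcing width ≥ 3. The upper and lower bounds meet at 3, so that is the treewidth.

3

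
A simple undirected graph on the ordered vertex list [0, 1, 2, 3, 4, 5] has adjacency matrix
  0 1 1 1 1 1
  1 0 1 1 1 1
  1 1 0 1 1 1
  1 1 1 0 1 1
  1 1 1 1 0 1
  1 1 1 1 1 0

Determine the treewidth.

A width-5 tree decomposition is:
Bags: B1 = {0, 1, 2, 3, 4, 5}
Tree: (single bag)
A single bag containing all 6 vertices is trivially a valid decomposition of width 5. For the lower bound, the 6 vertices {0, 1, 2, 3, 4, 5} are pairwise adjacent, and any tree decomposition puts a clique entirely inside one bag — forcing width ≥ 5. Therefore the treewidth is 5.

5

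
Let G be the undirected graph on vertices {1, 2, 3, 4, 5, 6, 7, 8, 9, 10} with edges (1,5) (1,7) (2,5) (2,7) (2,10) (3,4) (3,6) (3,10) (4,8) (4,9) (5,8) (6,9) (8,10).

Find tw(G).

A width-2 tree decomposition is:
Bags: B1 = {4, 6, 9}  B2 = {3, 4, 6}  B3 = {3, 4, 8}  B4 = {3, 8, 10}  B5 = {5, 8, 10}  B6 = {2, 5, 10}  B7 = {1, 2, 5}  B8 = {1, 2, 7}
Tree: B1–B2, B2–B3, B3–B4, B4–B5, B5–B6, B6–B7, B7–B8
The largest bag has 3 vertices, giving width 2; this decomposition certifies tw(G) ≤ 2. The edges 9–6–3–4–9 form a cycle, so G is not a tree and its treewidth is at least 2. Hence tw(G) = 2 exactly.

2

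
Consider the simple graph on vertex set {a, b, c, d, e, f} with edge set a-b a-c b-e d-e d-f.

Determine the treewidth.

A width-1 tree decomposition is:
Bags: B1 = {a, c}  B2 = {a, b}  B3 = {b, e}  B4 = {d, e}  B5 = {d, f}
Tree: B1–B2, B2–B3, B3–B4, B4–B5
Every bag has size at most 2, so the width is 2 − 1 = 1 and tw(G) ≤ 1. G has an edge, so its treewidth is at least 1. The upper and lower bounds meet at 1, so that is the treewidth.

1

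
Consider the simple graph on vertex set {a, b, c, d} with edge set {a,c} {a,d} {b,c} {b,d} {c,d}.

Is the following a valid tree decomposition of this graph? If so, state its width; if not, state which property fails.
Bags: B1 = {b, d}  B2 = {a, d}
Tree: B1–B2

A tree decomposition must satisfy three properties: every vertex lies in some bag; for every edge, both endpoints lie together in some bag; and for every vertex, the bags containing it form a connected subtree. Here vertex c appears in no bag, so the decomposition is invalid.

No — vertex c appears in no bag.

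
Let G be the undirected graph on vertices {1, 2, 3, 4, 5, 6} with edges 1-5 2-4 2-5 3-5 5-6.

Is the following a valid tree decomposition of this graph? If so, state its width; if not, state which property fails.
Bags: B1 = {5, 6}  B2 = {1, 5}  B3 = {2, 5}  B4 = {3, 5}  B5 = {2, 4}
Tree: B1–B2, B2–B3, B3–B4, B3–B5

Yes; width 1.

Checking the three conditions: (i) the bags cover all of {1, 2, 3, 4, 5, 6}; (ii) for each edge, some bag contains both endpoints; (iii) the bags containing any fixed vertex form a subtree. All hold, so the decomposition is valid with width 2 − 1 = 1.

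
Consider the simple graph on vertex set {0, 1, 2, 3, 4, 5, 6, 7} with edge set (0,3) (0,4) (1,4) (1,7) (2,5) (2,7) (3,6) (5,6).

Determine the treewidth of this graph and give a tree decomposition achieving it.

Each bag holds 3 vertices, so the decomposition has width 2, which upper-bounds the treewidth. Since 0–3–6–5–2–7–1–4–0 is a cycle in G, G is not acyclic. Forests are exactly the graphs of treewidth ≤ 1, so tw(G) ≥ 2. Therefore the treewidth is 2.

Treewidth 2.
One such decomposition:
Bags: B1 = {0, 3, 6}  B2 = {0, 5, 6}  B3 = {0, 2, 5}  B4 = {0, 2, 7}  B5 = {0, 1, 7}  B6 = {0, 1, 4}
Tree: B1–B2, B2–B3, B3–B4, B4–B5, B5–B6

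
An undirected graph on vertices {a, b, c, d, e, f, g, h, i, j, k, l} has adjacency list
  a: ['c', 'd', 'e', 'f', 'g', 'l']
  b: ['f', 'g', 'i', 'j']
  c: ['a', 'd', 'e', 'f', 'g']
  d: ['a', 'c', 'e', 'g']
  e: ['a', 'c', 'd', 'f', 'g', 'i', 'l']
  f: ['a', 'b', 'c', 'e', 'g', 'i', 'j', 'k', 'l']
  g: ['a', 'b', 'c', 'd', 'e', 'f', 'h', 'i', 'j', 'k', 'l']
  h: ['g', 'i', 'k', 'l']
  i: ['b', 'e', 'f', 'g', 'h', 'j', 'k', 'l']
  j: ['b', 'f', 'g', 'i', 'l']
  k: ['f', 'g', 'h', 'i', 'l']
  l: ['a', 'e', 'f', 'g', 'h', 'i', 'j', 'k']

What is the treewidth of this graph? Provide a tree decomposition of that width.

Treewidth 4.
One optimal decomposition is:
Bags: B1 = {e, f, g, i, l}  B2 = {a, e, f, g, l}  B3 = {f, g, i, k, l}  B4 = {f, g, i, j, l}  B5 = {b, f, g, i, j}  B6 = {a, c, e, f, g}  B7 = {g, h, i, k, l}  B8 = {a, c, d, e, g}
Tree: B1–B2, B1–B3, B3–B4, B4–B5, B2–B6, B3–B7, B6–B8

Every bag has size at most 5, so the width is 5 − 1 = 4 and tw(G) ≤ 4. For the lower bound, the 5 vertices {a, c, d, e, g} are pairwise adjacent, and any tree decomposition puts a clique entirely inside one bag — forcing width ≥ 4. The upper and lower bounds meet at 4, so that is the treewidth.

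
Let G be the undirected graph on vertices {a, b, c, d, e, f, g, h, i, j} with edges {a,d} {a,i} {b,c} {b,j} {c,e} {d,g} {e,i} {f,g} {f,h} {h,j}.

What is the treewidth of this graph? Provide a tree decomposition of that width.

Treewidth 2.
One optimal decomposition is:
Bags: B1 = {b, h, j}  B2 = {b, f, h}  B3 = {b, f, g}  B4 = {b, d, g}  B5 = {a, b, d}  B6 = {a, b, i}  B7 = {b, e, i}  B8 = {b, c, e}
Tree: B1–B2, B2–B3, B3–B4, B4–B5, B5–B6, B6–B7, B7–B8

The largest bag has 3 vertices, giving width 2; this decomposition certifies tw(G) ≤ 2. Since b–j–h–f–g–d–a–i–e–c–b is a cycle in G, G is not acyclic. Forests are exactly the graphs of treewidth ≤ 1, so tw(G) ≥ 2. Hence tw(G) = 2 exactly.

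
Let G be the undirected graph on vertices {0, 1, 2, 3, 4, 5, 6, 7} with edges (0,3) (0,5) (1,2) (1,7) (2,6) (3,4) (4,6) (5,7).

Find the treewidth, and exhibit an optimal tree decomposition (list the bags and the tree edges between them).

Treewidth 2.
One such decomposition:
Bags: B1 = {2, 4, 6}  B2 = {1, 2, 4}  B3 = {1, 4, 7}  B4 = {4, 5, 7}  B5 = {0, 4, 5}  B6 = {0, 3, 4}
Tree: B1–B2, B2–B3, B3–B4, B4–B5, B5–B6

Every bag has size at most 3, so the width is 3 − 1 = 2 and tw(G) ≤ 2. For the lower bound, G contains the cycle 4–6–2–1–7–5–0–3–4, so G is not a forest; only forests have treewidth ≤ 1, hence tw(G) ≥ 2. Combining the bounds, tw(G) = 2.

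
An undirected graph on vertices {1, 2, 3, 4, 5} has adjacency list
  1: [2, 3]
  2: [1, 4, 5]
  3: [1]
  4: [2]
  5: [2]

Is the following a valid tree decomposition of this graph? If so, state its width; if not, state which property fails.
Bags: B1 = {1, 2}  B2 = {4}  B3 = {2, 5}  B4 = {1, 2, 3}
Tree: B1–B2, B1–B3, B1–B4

No — edge (2,4) lies in no bag.

A tree decomposition must satisfy three properties: every vertex lies in some bag; for every edge, both endpoints lie together in some bag; and for every vertex, the bags containing it form a connected subtree. Here edge (2,4) lies in no bag, so the decomposition is invalid.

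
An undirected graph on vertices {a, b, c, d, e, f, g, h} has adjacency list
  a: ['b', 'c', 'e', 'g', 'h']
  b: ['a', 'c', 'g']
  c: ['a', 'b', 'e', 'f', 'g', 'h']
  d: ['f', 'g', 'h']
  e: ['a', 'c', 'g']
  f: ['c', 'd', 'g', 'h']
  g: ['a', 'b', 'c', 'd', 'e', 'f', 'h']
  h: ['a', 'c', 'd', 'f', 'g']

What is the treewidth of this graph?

3

A width-3 tree decomposition is:
Bags: B1 = {a, c, g, h}  B2 = {c, f, g, h}  B3 = {a, c, e, g}  B4 = {d, f, g, h}  B5 = {a, b, c, g}
Tree: B1–B2, B1–B3, B2–B4, B1–B5
The largest bag has 4 vertices, giving width 3; this decomposition certifies tw(G) ≤ 3. For the lower bound, the 4 vertices {d, f, g, h} are pairwise adjacent, and any tree decomposition puts a clique entirely inside one bag — forcing width ≥ 3. Combining the bounds, tw(G) = 3.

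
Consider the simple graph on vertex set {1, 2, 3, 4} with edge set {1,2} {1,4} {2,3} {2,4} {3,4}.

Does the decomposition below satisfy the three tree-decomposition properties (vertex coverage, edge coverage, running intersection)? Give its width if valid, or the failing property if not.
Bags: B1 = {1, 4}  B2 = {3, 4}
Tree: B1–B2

No — vertex 2 appears in no bag.

A tree decomposition must satisfy three properties: every vertex lies in some bag; for every edge, both endpoints lie together in some bag; and for every vertex, the bags containing it form a connected subtree. Here vertex 2 appears in no bag, so the decomposition is invalid.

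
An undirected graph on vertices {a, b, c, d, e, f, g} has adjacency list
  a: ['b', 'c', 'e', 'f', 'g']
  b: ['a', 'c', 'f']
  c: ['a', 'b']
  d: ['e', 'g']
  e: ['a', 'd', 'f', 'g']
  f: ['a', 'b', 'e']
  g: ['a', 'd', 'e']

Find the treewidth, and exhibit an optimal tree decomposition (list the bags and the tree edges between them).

Treewidth 2.
Bags: B1 = {a, b, f}  B2 = {a, e, f}  B3 = {a, e, g}  B4 = {a, b, c}  B5 = {d, e, g}
Tree: B1–B2, B2–B3, B1–B4, B3–B5

Each bag holds 3 vertices, so the decomposition has width 2, which upper-bounds the treewidth. For the lower bound, the 3 vertices {d, e, g} are pairwise adjacent, and any tree decomposition puts a clique entirely inside one bag — forcing width ≥ 2. Hence tw(G) = 2 exactly.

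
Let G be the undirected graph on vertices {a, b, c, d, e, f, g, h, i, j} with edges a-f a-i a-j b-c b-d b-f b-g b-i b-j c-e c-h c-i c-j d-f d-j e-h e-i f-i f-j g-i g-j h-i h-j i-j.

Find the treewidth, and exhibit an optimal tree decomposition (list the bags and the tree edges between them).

Each bag holds 4 vertices, so the decomposition has width 3, which upper-bounds the treewidth. On the other hand G contains the 4-clique {b, d, f, j}. A clique must lie in a single bag of any decomposition, so no decomposition can have width below 3. Hence tw(G) = 3 exactly.

Treewidth 3.
One optimal decomposition is:
Bags: B1 = {b, f, i, j}  B2 = {b, c, i, j}  B3 = {c, h, i, j}  B4 = {b, g, i, j}  B5 = {b, d, f, j}  B6 = {a, f, i, j}  B7 = {c, e, h, i}
Tree: B1–B2, B2–B3, B1–B4, B1–B5, B1–B6, B3–B7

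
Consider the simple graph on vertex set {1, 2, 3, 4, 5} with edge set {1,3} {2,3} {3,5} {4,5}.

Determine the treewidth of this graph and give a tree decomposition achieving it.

Every bag has size at most 2, so the width is 2 − 1 = 1 and tw(G) ≤ 1. Any graph with an edge has treewidth ≥ 1, and G has the edge 4–5. Therefore the treewidth is 1.

Treewidth 1.
One such decomposition:
Bags: B1 = {4, 5}  B2 = {3, 5}  B3 = {2, 3}  B4 = {1, 3}
Tree: B1–B2, B2–B3, B3–B4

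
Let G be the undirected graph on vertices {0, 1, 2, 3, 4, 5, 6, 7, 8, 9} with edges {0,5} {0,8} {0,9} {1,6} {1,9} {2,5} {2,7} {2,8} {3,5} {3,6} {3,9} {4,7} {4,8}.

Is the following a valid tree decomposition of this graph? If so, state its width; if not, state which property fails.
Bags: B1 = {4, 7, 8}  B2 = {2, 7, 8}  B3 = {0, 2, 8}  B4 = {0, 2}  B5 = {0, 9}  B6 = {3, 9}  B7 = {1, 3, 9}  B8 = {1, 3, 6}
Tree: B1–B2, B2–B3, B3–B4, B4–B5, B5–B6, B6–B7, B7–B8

No — vertex 5 appears in no bag.

A tree decomposition must satisfy three properties: every vertex lies in some bag; for every edge, both endpoints lie together in some bag; and for every vertex, the bags containing it form a connected subtree. Here vertex 5 appears in no bag, so the decomposition is invalid.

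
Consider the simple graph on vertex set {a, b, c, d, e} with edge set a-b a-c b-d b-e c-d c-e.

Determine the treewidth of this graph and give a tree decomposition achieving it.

Treewidth 2.
One optimal decomposition is:
Bags: B1 = {b, c, e}  B2 = {a, b, c}  B3 = {b, c, d}
Tree: B1–B2, B2–B3

Each bag holds 3 vertices, so the decomposition has width 2, which upper-bounds the treewidth. Since c–e–b–a–c is a cycle in G, G is not acyclic. Forests are exactly the graphs of treewidth ≤ 1, so tw(G) ≥ 2. The upper and lower bounds meet at 2, so that is the treewidth.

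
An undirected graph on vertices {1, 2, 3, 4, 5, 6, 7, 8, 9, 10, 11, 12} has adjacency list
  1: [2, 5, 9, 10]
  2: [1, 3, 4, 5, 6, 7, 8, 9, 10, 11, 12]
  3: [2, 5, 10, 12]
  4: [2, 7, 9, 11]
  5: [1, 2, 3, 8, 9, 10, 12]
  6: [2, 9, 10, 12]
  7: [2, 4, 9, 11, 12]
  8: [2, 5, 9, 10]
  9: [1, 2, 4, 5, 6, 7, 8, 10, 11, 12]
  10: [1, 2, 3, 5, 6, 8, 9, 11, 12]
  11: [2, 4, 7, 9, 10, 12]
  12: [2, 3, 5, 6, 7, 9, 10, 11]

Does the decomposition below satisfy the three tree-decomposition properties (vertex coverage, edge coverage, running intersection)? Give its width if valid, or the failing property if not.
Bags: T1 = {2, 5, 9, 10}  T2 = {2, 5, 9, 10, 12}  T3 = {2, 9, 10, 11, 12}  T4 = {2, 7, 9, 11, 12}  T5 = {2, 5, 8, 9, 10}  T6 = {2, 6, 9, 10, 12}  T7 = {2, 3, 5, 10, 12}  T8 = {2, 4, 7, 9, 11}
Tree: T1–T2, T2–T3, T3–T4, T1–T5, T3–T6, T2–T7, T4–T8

A tree decomposition must satisfy three properties: every vertex lies in some bag; for every edge, both endpoints lie together in some bag; and for every vertex, the bags containing it form a connected subtree. Here vertex 1 appears in no bag, so the decomposition is invalid.

No — vertex 1 appears in no bag.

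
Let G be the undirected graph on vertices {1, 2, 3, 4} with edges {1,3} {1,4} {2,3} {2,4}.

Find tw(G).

2

A width-2 tree decomposition is:
Bags: B1 = {1, 2, 4}  B2 = {1, 2, 3}
Tree: B1–B2
Each bag holds 3 vertices, so the decomposition has width 2, which upper-bounds the treewidth. For the lower bound, G contains the cycle 2–4–1–3–2, so G is not a forest; only forests have treewidth ≤ 1, hence tw(G) ≥ 2. The upper and lower bounds meet at 2, so that is the treewidth.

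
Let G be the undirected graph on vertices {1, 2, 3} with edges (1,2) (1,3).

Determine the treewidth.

A width-1 tree decomposition is:
Bags: B1 = {1, 3}  B2 = {1, 2}
Tree: B1–B2
The largest bag has 2 vertices, giving width 1; this decomposition certifies tw(G) ≤ 1. G has an edge, so its treewidth is at least 1. Combining the bounds, tw(G) = 1.

1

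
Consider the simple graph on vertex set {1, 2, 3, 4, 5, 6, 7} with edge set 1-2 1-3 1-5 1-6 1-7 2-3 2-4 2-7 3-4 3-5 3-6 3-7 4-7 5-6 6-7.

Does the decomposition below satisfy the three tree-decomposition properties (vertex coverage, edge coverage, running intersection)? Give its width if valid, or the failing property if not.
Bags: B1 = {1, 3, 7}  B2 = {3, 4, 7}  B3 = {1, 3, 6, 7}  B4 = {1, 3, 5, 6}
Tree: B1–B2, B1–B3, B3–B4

No — vertex 2 appears in no bag.

A tree decomposition must satisfy three properties: every vertex lies in some bag; for every edge, both endpoints lie together in some bag; and for every vertex, the bags containing it form a connected subtree. Here vertex 2 appears in no bag, so the decomposition is invalid.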